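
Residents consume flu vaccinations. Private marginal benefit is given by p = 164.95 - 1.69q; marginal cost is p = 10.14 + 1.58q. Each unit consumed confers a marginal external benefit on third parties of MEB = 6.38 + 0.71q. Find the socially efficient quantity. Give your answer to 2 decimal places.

q* = 62.96

Social marginal benefit = demand + MEB = 171.33 - 0.98q.
Set SMB = MC: 171.33 - 0.98q = 10.14 + 1.58q → q* = 62.9648.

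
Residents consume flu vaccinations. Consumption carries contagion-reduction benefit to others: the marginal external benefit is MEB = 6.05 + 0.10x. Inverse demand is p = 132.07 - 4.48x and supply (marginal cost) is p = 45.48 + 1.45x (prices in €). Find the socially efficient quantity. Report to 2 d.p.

x* = 15.89

Social marginal benefit = demand + MEB = 138.12 - 4.38x.
Set SMB = MC: 138.12 - 4.38x = 45.48 + 1.45x → x* = 15.8902.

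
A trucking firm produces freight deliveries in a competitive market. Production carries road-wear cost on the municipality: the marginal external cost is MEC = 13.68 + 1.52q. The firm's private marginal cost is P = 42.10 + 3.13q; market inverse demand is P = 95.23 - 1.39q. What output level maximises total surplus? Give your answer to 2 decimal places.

Social marginal cost = private MC + MEC = 55.78 + 4.65q.
Set SMC = demand: 55.78 + 4.65q = 95.23 - 1.39q → q* = 6.5315.

q* = 6.53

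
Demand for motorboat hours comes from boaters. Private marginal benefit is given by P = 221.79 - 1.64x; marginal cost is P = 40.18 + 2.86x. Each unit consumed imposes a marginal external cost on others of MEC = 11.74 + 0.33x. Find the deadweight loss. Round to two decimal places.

Market equilibrium (private): 40.18 + 2.86x = 221.79 - 1.64x → x_m = 40.3578.
Social marginal benefit = demand − MEC = 210.05 - 1.97x.
Set SMB = MC: 210.05 - 1.97x = 40.18 + 2.86x → x* = 35.1698.
Height of the DWL triangle at x_m is MC(x_m) − SMB(x_m) = MEC(x_m) = 25.0581.
DWL = ½ × 5.1880 × 25.0581 = 65.0007.

DWL = 65.00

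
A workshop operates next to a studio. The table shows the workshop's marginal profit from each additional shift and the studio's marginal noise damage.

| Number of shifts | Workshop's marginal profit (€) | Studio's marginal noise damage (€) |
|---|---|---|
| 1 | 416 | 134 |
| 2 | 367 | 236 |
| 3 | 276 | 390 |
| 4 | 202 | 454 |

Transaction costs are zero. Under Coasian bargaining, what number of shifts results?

2

Bargaining reaches the level where marginal profit last exceeds marginal noise damage.
That holds through level 2 (367 ≥ 236) but not at 3 (276 < 390).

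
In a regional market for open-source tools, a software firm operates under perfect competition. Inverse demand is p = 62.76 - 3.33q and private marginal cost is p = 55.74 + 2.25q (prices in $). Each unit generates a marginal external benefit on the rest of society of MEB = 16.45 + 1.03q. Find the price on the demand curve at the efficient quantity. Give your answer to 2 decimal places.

P = $45.58

Social marginal cost = private MC − MEB = 39.29 + 1.22q.
Set SMC = demand: 39.29 + 1.22q = 62.76 - 3.33q → q* = 5.1582.
Consumer price on the demand curve at q*: 62.76 − 3.33×5.1582 = 45.5832.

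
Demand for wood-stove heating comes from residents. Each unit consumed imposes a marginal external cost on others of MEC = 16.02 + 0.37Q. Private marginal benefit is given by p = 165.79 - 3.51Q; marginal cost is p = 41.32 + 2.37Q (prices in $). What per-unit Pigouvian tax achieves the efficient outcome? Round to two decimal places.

tax = $22.44 per unit

Social marginal benefit = demand − MEC = 149.77 - 3.88Q.
Set SMB = MC: 149.77 - 3.88Q = 41.32 + 2.37Q → Q* = 17.3520.
The Pigouvian tax equals MEC at Q*: 16.02 + 0.37×17.3520 = 22.4402.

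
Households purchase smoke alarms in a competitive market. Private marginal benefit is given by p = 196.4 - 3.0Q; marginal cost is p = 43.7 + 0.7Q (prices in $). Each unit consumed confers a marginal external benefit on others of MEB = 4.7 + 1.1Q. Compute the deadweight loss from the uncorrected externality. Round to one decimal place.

DWL = $482.6

Market equilibrium (private): 43.7 + 0.7Q = 196.4 - 3.0Q → Q_m = 41.2703.
Social marginal benefit = demand + MEB = 201.1 - 1.9Q.
Set SMB = MC: 201.1 - 1.9Q = 43.7 + 0.7Q → Q* = 60.5385.
The welfare-loss triangle has base |Q_m − Q*| and height MEB(Q_m) (the vertical gap between SMB and MC is zero at Q* and MEB at Q_m).
DWL = ½ × 19.2682 × 50.0973 = 482.6424.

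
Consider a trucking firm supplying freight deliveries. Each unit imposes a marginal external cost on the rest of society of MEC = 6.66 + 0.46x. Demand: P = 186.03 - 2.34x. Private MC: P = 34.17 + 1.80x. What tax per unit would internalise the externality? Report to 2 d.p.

tax = 21.18 per unit

Social marginal cost = private MC + MEC = 40.83 + 2.26x.
Set SMC = demand: 40.83 + 2.26x = 186.03 - 2.34x → x* = 31.5652.
The Pigouvian tax equals MEC at x*: 6.66 + 0.46×31.5652 = 21.1800.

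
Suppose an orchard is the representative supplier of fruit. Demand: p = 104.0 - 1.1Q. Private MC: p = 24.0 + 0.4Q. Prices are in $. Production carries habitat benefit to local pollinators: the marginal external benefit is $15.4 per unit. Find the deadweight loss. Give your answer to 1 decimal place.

Market equilibrium (private): 24.0 + 0.4Q = 104.0 - 1.1Q → Q_m = 53.3333.
Social marginal cost = private MC − MEB = 8.6 + 0.4Q.
Set SMC = demand: 8.6 + 0.4Q = 104.0 - 1.1Q → Q* = 63.6000.
The welfare-loss triangle has base |Q_m − Q*| and height MEB(Q_m) (the vertical gap between SMC and demand is zero at Q* and MEB at Q_m).
DWL = ½ × 10.2667 × 15.4000 = 79.0536.

DWL = $79.1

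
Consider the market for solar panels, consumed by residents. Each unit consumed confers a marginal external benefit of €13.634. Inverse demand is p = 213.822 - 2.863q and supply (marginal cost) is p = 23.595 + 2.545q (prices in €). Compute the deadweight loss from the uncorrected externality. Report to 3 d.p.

DWL = €17.186

Market equilibrium (private): 23.595 + 2.545q = 213.822 - 2.863q → q_m = 35.1751.
Social marginal benefit = demand + MEB = 227.456 - 2.863q.
Set SMB = MC: 227.456 - 2.863q = 23.595 + 2.545q → q* = 37.6962.
Between q* and q_m the wedge SMB − MC runs linearly from 0 to MEB(q_m), so the loss is a triangle.
DWL = ½ × 2.5211 × 13.6340 = 17.1863.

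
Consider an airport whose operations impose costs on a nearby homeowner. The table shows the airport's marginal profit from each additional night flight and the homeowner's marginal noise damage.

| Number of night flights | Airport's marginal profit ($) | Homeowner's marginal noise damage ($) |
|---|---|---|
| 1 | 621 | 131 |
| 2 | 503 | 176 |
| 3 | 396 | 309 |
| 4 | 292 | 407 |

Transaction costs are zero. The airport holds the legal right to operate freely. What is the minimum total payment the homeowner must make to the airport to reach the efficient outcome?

Left alone the airport would choose level 4 (marginal profit stays positive).
Efficient level: k* = 3 (marginal profit ≥ marginal noise damage through 3).
The homeowner must at least cover the airport's forgone profit from cutting 4→3: 292 = 292.

$292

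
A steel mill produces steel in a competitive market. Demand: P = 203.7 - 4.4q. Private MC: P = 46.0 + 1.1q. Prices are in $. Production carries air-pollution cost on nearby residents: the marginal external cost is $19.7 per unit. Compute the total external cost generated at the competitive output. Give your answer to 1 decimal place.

Market equilibrium (private): 46.0 + 1.1q = 203.7 - 4.4q → q_m = 28.6727.
Total external cost = MEC × q_m = 19.7 × 28.6727 = 564.8522.

$564.9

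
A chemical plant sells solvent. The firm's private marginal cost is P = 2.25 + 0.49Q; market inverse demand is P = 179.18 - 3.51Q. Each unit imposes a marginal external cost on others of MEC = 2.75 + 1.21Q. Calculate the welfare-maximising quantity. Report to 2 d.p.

Q* = 33.43

Social marginal cost = private MC + MEC = 5.00 + 1.70Q.
Set SMC = demand: 5.00 + 1.70Q = 179.18 - 3.51Q → Q* = 33.4319.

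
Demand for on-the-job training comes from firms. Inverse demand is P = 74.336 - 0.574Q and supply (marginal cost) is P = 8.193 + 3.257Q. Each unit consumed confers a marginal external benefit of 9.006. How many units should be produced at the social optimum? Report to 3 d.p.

Q* = 19.616

Social marginal benefit = demand + MEB = 83.342 - 0.574Q.
Set SMB = MC: 83.342 - 0.574Q = 8.193 + 3.257Q → Q* = 19.6160.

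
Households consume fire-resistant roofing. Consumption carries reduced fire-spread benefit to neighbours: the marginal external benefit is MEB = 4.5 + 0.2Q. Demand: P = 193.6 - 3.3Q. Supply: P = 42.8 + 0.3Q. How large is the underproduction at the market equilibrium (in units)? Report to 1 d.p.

Market equilibrium (private): 42.8 + 0.3Q = 193.6 - 3.3Q → Q_m = 41.8889.
Social marginal benefit = demand + MEB = 198.1 - 3.1Q.
Set SMB = MC: 198.1 - 3.1Q = 42.8 + 0.3Q → Q* = 45.6765.
Gap = |41.8889 − 45.6765| = 3.7876.

3.8 units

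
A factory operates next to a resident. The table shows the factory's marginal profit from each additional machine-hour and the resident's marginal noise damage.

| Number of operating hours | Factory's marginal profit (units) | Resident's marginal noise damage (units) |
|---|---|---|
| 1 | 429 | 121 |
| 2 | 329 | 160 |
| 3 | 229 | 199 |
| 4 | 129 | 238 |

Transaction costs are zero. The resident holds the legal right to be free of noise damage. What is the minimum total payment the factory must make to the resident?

480

Efficient level: marginal profit ≥ marginal noise damage through level 3, so k* = 3.
With the resident holding the right, the factory must at least compensate total damage at k*: 121 + 160 + 199 = 480.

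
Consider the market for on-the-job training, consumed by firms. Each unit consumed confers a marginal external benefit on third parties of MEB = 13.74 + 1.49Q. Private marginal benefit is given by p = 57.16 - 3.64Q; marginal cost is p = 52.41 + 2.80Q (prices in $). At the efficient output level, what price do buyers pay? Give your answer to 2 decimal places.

P = $43.56

Social marginal benefit = demand + MEB = 70.90 - 2.15Q.
Set SMB = MC: 70.90 - 2.15Q = 52.41 + 2.80Q → Q* = 3.7354.
Consumer price on the demand curve at Q*: 57.16 − 3.64×3.7354 = 43.5631.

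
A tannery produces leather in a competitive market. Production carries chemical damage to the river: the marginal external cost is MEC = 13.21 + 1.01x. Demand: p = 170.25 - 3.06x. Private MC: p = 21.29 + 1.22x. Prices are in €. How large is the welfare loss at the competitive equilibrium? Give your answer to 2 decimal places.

DWL = €221.06

Market equilibrium (private): 21.29 + 1.22x = 170.25 - 3.06x → x_m = 34.8037.
Social marginal cost = private MC + MEC = 34.50 + 2.23x.
Set SMC = demand: 34.50 + 2.23x = 170.25 - 3.06x → x* = 25.6616.
Between x* and x_m the wedge SMC − demand runs linearly from 0 to MEC(x_m), so the loss is a triangle.
DWL = ½ × 9.1421 × 48.3618 = 221.0642.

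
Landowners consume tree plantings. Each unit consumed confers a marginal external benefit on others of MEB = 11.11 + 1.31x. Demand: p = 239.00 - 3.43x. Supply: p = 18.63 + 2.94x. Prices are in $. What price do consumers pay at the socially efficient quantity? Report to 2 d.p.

Social marginal benefit = demand + MEB = 250.11 - 2.12x.
Set SMB = MC: 250.11 - 2.12x = 18.63 + 2.94x → x* = 45.7470.
Consumer price on the demand curve at x*: 239.00 − 3.43×45.7470 = 82.0878.

P = $82.09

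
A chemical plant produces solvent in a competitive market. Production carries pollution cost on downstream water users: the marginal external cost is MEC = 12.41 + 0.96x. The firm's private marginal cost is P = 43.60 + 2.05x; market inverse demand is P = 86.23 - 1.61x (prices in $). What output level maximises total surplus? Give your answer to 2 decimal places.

x* = 6.54

Social marginal cost = private MC + MEC = 56.01 + 3.01x.
Set SMC = demand: 56.01 + 3.01x = 86.23 - 1.61x → x* = 6.5411.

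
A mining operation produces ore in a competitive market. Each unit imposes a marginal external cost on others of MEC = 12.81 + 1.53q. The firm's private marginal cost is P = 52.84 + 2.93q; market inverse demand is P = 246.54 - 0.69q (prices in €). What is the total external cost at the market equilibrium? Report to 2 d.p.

€2875.74

Market equilibrium (private): 52.84 + 2.93q = 246.54 - 0.69q → q_m = 53.5083.
Total external cost = ∫₀^{q_m} (12.81 + 1.53q) dq = 12.81×53.5083 + ½×1.53×53.5083² = 2875.7420.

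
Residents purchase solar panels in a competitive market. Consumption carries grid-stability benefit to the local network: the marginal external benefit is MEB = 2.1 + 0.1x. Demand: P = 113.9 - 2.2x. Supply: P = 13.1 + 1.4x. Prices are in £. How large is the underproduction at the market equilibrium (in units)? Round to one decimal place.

1.4 units

Market equilibrium (private): 13.1 + 1.4x = 113.9 - 2.2x → x_m = 28.0000.
Social marginal benefit = demand + MEB = 116.0 - 2.1x.
Set SMB = MC: 116.0 - 2.1x = 13.1 + 1.4x → x* = 29.4000.
Gap = |28.0000 − 29.4000| = 1.4000.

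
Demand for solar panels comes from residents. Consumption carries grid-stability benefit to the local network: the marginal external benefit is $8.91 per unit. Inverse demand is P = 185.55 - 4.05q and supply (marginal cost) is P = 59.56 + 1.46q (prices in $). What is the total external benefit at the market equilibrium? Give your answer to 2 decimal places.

Market equilibrium (private): 59.56 + 1.46q = 185.55 - 4.05q → q_m = 22.8657.
Total external benefit = MEB × q_m = 8.91 × 22.8657 = 203.7334.

$203.73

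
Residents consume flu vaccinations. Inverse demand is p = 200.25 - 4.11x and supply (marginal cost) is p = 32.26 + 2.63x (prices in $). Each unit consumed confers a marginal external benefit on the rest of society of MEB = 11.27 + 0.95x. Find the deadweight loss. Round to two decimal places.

DWL = $105.47

Market equilibrium (private): 32.26 + 2.63x = 200.25 - 4.11x → x_m = 24.9243.
Social marginal benefit = demand + MEB = 211.52 - 3.16x.
Set SMB = MC: 211.52 - 3.16x = 32.26 + 2.63x → x* = 30.9603.
Height of the DWL triangle at x_m is SMB(x_m) − MC(x_m) = MEB(x_m) = 34.9481.
DWL = ½ × 6.0360 × 34.9481 = 105.4734.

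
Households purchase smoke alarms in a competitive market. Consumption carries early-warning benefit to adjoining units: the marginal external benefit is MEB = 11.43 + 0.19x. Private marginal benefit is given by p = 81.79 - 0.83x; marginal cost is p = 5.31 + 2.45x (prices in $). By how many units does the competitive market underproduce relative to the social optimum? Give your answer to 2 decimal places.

5.13 units

Market equilibrium (private): 5.31 + 2.45x = 81.79 - 0.83x → x_m = 23.3171.
Social marginal benefit = demand + MEB = 93.22 - 0.64x.
Set SMB = MC: 93.22 - 0.64x = 5.31 + 2.45x → x* = 28.4498.
Gap = |23.3171 − 28.4498| = 5.1327.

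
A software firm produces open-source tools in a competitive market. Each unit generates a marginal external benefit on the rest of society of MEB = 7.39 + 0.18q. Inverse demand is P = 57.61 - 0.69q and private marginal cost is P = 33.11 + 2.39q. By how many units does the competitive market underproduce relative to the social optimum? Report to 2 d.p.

3.04 units

Market equilibrium (private): 33.11 + 2.39q = 57.61 - 0.69q → q_m = 7.9545.
Social marginal cost = private MC − MEB = 25.72 + 2.21q.
Set SMC = demand: 25.72 + 2.21q = 57.61 - 0.69q → q* = 10.9966.
Gap = |7.9545 − 10.9966| = 3.0421.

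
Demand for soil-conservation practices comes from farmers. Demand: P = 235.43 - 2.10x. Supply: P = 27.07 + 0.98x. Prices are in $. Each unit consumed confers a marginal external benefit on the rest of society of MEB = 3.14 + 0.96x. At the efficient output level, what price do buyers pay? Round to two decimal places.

Social marginal benefit = demand + MEB = 238.57 - 1.14x.
Set SMB = MC: 238.57 - 1.14x = 27.07 + 0.98x → x* = 99.7642.
Consumer price on the demand curve at x*: 235.43 − 2.10×99.7642 = 25.9252.

P = $25.93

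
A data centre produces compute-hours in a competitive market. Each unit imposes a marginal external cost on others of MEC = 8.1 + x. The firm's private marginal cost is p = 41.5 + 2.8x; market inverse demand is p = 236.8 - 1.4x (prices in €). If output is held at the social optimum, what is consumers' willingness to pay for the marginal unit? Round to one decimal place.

Social marginal cost = private MC + MEC = 49.6 + 3.8x.
Set SMC = demand: 49.6 + 3.8x = 236.8 - 1.4x → x* = 36.0000.
Consumer price on the demand curve at x*: 236.8 − 1.4×36.0000 = 186.4000.

P = €186.4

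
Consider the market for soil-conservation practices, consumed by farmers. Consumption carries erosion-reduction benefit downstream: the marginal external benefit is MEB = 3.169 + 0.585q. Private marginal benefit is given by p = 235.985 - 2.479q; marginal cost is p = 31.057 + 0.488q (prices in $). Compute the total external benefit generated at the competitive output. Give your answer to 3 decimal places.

Market equilibrium (private): 31.057 + 0.488q = 235.985 - 2.479q → q_m = 69.0691.
Total external benefit = ∫₀^{q_m} (3.169 + 0.585q) dq = 3.169×69.0691 + ½×0.585×69.0691² = 1614.2631.

$1614.263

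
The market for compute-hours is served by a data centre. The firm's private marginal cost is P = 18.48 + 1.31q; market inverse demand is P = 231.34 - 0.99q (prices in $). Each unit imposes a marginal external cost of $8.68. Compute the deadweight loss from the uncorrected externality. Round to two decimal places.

Market equilibrium (private): 18.48 + 1.31q = 231.34 - 0.99q → q_m = 92.5478.
Social marginal cost = private MC + MEC = 27.16 + 1.31q.
Set SMC = demand: 27.16 + 1.31q = 231.34 - 0.99q → q* = 88.7739.
Between q* and q_m the wedge SMC − demand runs linearly from 0 to MEC(q_m), so the loss is a triangle.
DWL = ½ × 3.7739 × 8.6800 = 16.3787.

DWL = $16.38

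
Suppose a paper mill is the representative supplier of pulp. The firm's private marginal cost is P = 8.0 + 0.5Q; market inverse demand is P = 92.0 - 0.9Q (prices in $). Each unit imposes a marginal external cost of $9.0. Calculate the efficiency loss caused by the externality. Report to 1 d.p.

Market equilibrium (private): 8.0 + 0.5Q = 92.0 - 0.9Q → Q_m = 60.0000.
Social marginal cost = private MC + MEC = 17.0 + 0.5Q.
Set SMC = demand: 17.0 + 0.5Q = 92.0 - 0.9Q → Q* = 53.5714.
The welfare-loss triangle has base |Q_m − Q*| and height MEC(Q_m) (the vertical gap between SMC and demand is zero at Q* and MEC at Q_m).
DWL = ½ × 6.4286 × 9.0000 = 28.9287.

DWL = $28.9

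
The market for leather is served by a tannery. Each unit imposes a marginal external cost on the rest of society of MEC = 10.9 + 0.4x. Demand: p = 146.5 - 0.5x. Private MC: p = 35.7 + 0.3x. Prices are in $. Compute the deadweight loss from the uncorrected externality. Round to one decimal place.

DWL = $1831.5

Market equilibrium (private): 35.7 + 0.3x = 146.5 - 0.5x → x_m = 138.5000.
Social marginal cost = private MC + MEC = 46.6 + 0.7x.
Set SMC = demand: 46.6 + 0.7x = 146.5 - 0.5x → x* = 83.2500.
Height of the DWL triangle at x_m is SMC(x_m) − demand(x_m) = MEC(x_m) = 66.3000.
DWL = ½ × 55.2500 × 66.3000 = 1831.5375.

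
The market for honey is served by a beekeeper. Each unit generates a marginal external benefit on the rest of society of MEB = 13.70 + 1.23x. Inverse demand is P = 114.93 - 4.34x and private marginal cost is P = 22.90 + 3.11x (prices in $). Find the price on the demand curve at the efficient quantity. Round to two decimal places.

P = $41.16

Social marginal cost = private MC − MEB = 9.20 + 1.88x.
Set SMC = demand: 9.20 + 1.88x = 114.93 - 4.34x → x* = 16.9984.
Consumer price on the demand curve at x*: 114.93 − 4.34×16.9984 = 41.1569.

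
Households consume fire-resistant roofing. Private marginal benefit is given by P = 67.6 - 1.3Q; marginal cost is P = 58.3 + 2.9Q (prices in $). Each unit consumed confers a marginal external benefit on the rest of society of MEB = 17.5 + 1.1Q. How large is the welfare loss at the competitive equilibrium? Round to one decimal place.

Market equilibrium (private): 58.3 + 2.9Q = 67.6 - 1.3Q → Q_m = 2.2143.
Social marginal benefit = demand + MEB = 85.1 - 0.2Q.
Set SMB = MC: 85.1 - 0.2Q = 58.3 + 2.9Q → Q* = 8.6452.
Height of the DWL triangle at Q_m is SMB(Q_m) − MC(Q_m) = MEB(Q_m) = 19.9357.
DWL = ½ × 6.4309 × 19.9357 = 64.1022.

DWL = $64.1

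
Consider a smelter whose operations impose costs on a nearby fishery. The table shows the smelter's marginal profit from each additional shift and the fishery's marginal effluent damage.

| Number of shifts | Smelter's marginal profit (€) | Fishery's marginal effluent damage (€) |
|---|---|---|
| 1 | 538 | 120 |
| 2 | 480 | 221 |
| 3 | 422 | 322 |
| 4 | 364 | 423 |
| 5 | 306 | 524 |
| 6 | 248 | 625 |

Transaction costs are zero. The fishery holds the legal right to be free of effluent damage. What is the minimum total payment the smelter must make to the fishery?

Efficient level: marginal profit ≥ marginal effluent damage through level 3, so k* = 3.
With the fishery holding the right, the smelter must at least compensate total damage at k*: 120 + 221 + 322 = 663.

€663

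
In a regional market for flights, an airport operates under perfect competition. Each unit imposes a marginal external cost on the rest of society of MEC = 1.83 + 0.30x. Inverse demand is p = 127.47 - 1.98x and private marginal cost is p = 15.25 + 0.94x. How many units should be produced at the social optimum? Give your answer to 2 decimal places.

Social marginal cost = private MC + MEC = 17.08 + 1.24x.
Set SMC = demand: 17.08 + 1.24x = 127.47 - 1.98x → x* = 34.2826.

x* = 34.28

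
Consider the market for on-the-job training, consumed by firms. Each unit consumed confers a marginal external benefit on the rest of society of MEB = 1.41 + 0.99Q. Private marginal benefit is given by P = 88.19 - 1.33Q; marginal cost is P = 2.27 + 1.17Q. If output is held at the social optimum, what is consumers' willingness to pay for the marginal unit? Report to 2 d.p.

Social marginal benefit = demand + MEB = 89.60 - 0.34Q.
Set SMB = MC: 89.60 - 0.34Q = 2.27 + 1.17Q → Q* = 57.8344.
Consumer price on the demand curve at Q*: 88.19 − 1.33×57.8344 = 11.2702.

P = 11.27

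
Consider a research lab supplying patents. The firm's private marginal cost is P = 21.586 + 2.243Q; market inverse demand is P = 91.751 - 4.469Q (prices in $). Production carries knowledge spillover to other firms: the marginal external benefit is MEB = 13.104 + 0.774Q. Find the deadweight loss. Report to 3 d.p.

Market equilibrium (private): 21.586 + 2.243Q = 91.751 - 4.469Q → Q_m = 10.4537.
Social marginal cost = private MC − MEB = 8.482 + 1.469Q.
Set SMC = demand: 8.482 + 1.469Q = 91.751 - 4.469Q → Q* = 14.0231.
The welfare-loss triangle has base |Q_m − Q*| and height MEB(Q_m) (the vertical gap between SMC and demand is zero at Q* and MEB at Q_m).
DWL = ½ × 3.5694 × 21.1951 = 37.8269.

DWL = $37.827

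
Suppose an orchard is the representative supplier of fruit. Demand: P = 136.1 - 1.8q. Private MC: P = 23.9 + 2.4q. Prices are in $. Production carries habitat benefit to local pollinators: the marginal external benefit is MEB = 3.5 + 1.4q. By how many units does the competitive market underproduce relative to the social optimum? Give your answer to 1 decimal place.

Market equilibrium (private): 23.9 + 2.4q = 136.1 - 1.8q → q_m = 26.7143.
Social marginal cost = private MC − MEB = 20.4 + q.
Set SMC = demand: 20.4 + q = 136.1 - 1.8q → q* = 41.3214.
Gap = |26.7143 − 41.3214| = 14.6071.

14.6 units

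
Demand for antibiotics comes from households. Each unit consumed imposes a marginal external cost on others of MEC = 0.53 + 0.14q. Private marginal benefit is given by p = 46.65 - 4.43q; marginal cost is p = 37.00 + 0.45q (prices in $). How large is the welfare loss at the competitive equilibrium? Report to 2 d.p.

DWL = $0.06

Market equilibrium (private): 37.00 + 0.45q = 46.65 - 4.43q → q_m = 1.9775.
Social marginal benefit = demand − MEC = 46.12 - 4.57q.
Set SMB = MC: 46.12 - 4.57q = 37.00 + 0.45q → q* = 1.8167.
Height of the DWL triangle at q_m is MC(q_m) − SMB(q_m) = MEC(q_m) = 0.8068.
DWL = ½ × 0.1608 × 0.8068 = 0.0649.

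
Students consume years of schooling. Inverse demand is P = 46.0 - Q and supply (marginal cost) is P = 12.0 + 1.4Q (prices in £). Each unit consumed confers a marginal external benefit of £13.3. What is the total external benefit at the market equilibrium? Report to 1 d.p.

Market equilibrium (private): 12.0 + 1.4Q = 46.0 - Q → Q_m = 14.1667.
Total external benefit = MEB × Q_m = 13.3 × 14.1667 = 188.4171.

£188.4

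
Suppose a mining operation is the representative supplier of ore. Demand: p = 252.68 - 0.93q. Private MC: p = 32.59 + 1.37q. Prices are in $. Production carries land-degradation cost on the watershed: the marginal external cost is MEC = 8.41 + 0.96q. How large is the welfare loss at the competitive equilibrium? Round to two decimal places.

Market equilibrium (private): 32.59 + 1.37q = 252.68 - 0.93q → q_m = 95.6913.
Social marginal cost = private MC + MEC = 41.00 + 2.33q.
Set SMC = demand: 41.00 + 2.33q = 252.68 - 0.93q → q* = 64.9325.
Height of the DWL triangle at q_m is SMC(q_m) − demand(q_m) = MEC(q_m) = 100.2737.
DWL = ½ × 30.7588 × 100.2737 = 1542.1493.

DWL = $1542.15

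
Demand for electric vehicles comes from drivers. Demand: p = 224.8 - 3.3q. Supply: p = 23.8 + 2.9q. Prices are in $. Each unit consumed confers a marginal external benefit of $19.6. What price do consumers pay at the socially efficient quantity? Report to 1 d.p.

P = $107.4

Social marginal benefit = demand + MEB = 244.4 - 3.3q.
Set SMB = MC: 244.4 - 3.3q = 23.8 + 2.9q → q* = 35.5806.
Consumer price on the demand curve at q*: 224.8 − 3.3×35.5806 = 107.3840.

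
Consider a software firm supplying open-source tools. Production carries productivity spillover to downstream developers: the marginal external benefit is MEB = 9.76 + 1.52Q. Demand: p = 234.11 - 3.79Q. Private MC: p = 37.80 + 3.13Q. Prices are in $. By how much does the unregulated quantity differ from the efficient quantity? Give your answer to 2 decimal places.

Market equilibrium (private): 37.80 + 3.13Q = 234.11 - 3.79Q → Q_m = 28.3685.
Social marginal cost = private MC − MEB = 28.04 + 1.61Q.
Set SMC = demand: 28.04 + 1.61Q = 234.11 - 3.79Q → Q* = 38.1611.
Gap = |28.3685 − 38.1611| = 9.7926.

9.79 units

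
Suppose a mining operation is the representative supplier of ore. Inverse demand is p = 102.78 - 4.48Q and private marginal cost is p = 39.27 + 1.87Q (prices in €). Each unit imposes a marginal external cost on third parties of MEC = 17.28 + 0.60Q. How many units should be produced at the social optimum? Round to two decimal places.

Q* = 6.65

Social marginal cost = private MC + MEC = 56.55 + 2.47Q.
Set SMC = demand: 56.55 + 2.47Q = 102.78 - 4.48Q → Q* = 6.6518.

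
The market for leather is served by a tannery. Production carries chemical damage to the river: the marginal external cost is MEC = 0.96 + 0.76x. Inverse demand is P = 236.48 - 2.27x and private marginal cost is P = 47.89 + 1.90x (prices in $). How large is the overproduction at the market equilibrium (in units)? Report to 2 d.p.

7.17 units

Market equilibrium (private): 47.89 + 1.90x = 236.48 - 2.27x → x_m = 45.2254.
Social marginal cost = private MC + MEC = 48.85 + 2.66x.
Set SMC = demand: 48.85 + 2.66x = 236.48 - 2.27x → x* = 38.0588.
Gap = |45.2254 − 38.0588| = 7.1666.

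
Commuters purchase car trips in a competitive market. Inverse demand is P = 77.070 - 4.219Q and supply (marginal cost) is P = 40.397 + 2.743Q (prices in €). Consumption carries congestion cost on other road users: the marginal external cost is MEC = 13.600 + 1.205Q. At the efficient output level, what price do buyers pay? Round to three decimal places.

P = €65.151

Social marginal benefit = demand − MEC = 63.470 - 5.424Q.
Set SMB = MC: 63.470 - 5.424Q = 40.397 + 2.743Q → Q* = 2.8251.
Consumer price on the demand curve at Q*: 77.070 − 4.219×2.8251 = 65.1509.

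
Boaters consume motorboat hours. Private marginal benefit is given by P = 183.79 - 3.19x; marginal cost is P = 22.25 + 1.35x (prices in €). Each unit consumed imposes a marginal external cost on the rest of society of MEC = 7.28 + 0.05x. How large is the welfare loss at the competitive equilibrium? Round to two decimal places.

DWL = €8.94

Market equilibrium (private): 22.25 + 1.35x = 183.79 - 3.19x → x_m = 35.5815.
Social marginal benefit = demand − MEC = 176.51 - 3.24x.
Set SMB = MC: 176.51 - 3.24x = 22.25 + 1.35x → x* = 33.6078.
Height of the DWL triangle at x_m is MC(x_m) − SMB(x_m) = MEC(x_m) = 9.0591.
DWL = ½ × 1.9737 × 9.0591 = 8.9400.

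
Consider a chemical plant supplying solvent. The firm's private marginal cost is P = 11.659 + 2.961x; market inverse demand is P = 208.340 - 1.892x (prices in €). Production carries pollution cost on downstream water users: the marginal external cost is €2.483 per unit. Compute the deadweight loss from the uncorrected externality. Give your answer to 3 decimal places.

DWL = €0.635

Market equilibrium (private): 11.659 + 2.961x = 208.340 - 1.892x → x_m = 40.5277.
Social marginal cost = private MC + MEC = 14.142 + 2.961x.
Set SMC = demand: 14.142 + 2.961x = 208.340 - 1.892x → x* = 40.0161.
Height of the DWL triangle at x_m is SMC(x_m) − demand(x_m) = MEC(x_m) = 2.4830.
DWL = ½ × 0.5116 × 2.4830 = 0.6352.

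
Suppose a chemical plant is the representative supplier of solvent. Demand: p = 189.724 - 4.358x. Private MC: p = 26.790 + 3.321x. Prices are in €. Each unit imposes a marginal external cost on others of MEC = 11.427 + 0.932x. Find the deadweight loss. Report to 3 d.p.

Market equilibrium (private): 26.790 + 3.321x = 189.724 - 4.358x → x_m = 21.2181.
Social marginal cost = private MC + MEC = 38.217 + 4.253x.
Set SMC = demand: 38.217 + 4.253x = 189.724 - 4.358x → x* = 17.5946.
Between x* and x_m the wedge SMC − demand runs linearly from 0 to MEC(x_m), so the loss is a triangle.
DWL = ½ × 3.6235 × 31.2023 = 56.5308.

DWL = €56.531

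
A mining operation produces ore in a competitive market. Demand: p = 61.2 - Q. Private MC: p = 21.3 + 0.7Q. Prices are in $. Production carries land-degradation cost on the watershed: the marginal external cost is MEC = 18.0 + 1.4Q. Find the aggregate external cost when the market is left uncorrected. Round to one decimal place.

Market equilibrium (private): 21.3 + 0.7Q = 61.2 - Q → Q_m = 23.4706.
Total external cost = ∫₀^{Q_m} (18.0 + 1.4Q) dQ = 18.0×23.4706 + ½×1.4×23.4706² = 808.0791.

$808.1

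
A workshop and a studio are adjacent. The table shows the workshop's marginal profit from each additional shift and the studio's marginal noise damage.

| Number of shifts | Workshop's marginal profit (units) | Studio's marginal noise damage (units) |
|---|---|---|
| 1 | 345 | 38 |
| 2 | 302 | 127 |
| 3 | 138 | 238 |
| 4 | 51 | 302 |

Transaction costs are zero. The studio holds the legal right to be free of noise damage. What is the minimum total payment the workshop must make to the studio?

Efficient level: marginal profit ≥ marginal noise damage through level 2, so k* = 2.
With the studio holding the right, the workshop must at least compensate total damage at k*: 38 + 127 = 165.

165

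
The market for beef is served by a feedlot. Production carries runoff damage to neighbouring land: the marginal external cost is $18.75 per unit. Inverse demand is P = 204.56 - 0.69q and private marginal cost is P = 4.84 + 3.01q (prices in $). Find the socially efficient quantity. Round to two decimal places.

q* = 48.91

Social marginal cost = private MC + MEC = 23.59 + 3.01q.
Set SMC = demand: 23.59 + 3.01q = 204.56 - 0.69q → q* = 48.9108.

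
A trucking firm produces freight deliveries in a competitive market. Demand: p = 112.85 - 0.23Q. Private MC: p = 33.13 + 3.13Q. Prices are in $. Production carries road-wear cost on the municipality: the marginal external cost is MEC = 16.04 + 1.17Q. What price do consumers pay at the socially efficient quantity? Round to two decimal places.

Social marginal cost = private MC + MEC = 49.17 + 4.30Q.
Set SMC = demand: 49.17 + 4.30Q = 112.85 - 0.23Q → Q* = 14.0574.
Consumer price on the demand curve at Q*: 112.85 − 0.23×14.0574 = 109.6168.

P = $109.62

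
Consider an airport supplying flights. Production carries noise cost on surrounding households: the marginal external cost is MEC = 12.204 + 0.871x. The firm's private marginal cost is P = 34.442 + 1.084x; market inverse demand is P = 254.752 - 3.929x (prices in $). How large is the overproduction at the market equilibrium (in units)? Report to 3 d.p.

8.580 units

Market equilibrium (private): 34.442 + 1.084x = 254.752 - 3.929x → x_m = 43.9477.
Social marginal cost = private MC + MEC = 46.646 + 1.955x.
Set SMC = demand: 46.646 + 1.955x = 254.752 - 3.929x → x* = 35.3681.
Gap = |43.9477 − 35.3681| = 8.5796.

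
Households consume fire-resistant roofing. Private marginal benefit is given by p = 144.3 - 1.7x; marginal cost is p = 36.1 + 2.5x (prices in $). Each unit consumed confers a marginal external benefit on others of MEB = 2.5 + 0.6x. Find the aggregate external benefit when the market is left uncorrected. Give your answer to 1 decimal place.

$263.5

Market equilibrium (private): 36.1 + 2.5x = 144.3 - 1.7x → x_m = 25.7619.
Total external benefit = ∫₀^{x_m} (2.5 + 0.6x) dx = 2.5×25.7619 + ½×0.6×25.7619² = 263.5074.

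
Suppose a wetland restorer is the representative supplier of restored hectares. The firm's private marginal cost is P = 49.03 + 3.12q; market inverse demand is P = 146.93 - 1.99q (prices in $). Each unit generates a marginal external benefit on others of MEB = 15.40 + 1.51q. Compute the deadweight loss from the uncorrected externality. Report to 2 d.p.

Market equilibrium (private): 49.03 + 3.12q = 146.93 - 1.99q → q_m = 19.1585.
Social marginal cost = private MC − MEB = 33.63 + 1.61q.
Set SMC = demand: 33.63 + 1.61q = 146.93 - 1.99q → q* = 31.4722.
The loss is the area between SMC and demand from q* to q_m; with linear curves that's a triangle of height MEB(q_m).
DWL = ½ × 12.3137 × 44.3294 = 272.9295.

DWL = $272.93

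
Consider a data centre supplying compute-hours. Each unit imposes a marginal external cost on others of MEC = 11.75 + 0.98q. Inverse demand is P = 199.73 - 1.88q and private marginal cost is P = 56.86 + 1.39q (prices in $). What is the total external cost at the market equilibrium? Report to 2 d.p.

Market equilibrium (private): 56.86 + 1.39q = 199.73 - 1.88q → q_m = 43.6911.
Total external cost = ∫₀^{q_m} (11.75 + 0.98q) dq = 11.75×43.6911 + ½×0.98×43.6911² = 1448.7374.

$1448.74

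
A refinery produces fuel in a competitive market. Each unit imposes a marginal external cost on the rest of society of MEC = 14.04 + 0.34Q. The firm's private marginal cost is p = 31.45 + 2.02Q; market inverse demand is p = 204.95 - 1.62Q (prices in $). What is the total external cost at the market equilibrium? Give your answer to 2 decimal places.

$1055.44

Market equilibrium (private): 31.45 + 2.02Q = 204.95 - 1.62Q → Q_m = 47.6648.
Total external cost = ∫₀^{Q_m} (14.04 + 0.34Q) dQ = 14.04×47.6648 + ½×0.34×47.6648² = 1055.4424.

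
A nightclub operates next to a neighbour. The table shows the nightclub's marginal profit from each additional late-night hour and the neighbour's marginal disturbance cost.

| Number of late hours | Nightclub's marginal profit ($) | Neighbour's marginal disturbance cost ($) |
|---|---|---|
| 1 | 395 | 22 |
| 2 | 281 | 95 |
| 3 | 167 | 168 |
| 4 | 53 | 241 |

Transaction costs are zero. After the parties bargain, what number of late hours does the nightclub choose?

Bargaining reaches the level where marginal profit last exceeds marginal disturbance cost.
That holds through level 2 (281 ≥ 95) but not at 3 (167 < 168).

2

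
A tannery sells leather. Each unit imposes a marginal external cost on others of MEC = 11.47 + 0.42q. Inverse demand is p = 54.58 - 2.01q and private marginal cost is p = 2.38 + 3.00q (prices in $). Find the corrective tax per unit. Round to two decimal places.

tax = $14.62 per unit

Social marginal cost = private MC + MEC = 13.85 + 3.42q.
Set SMC = demand: 13.85 + 3.42q = 54.58 - 2.01q → q* = 7.5009.
The Pigouvian tax equals MEC at q*: 11.47 + 0.42×7.5009 = 14.6204.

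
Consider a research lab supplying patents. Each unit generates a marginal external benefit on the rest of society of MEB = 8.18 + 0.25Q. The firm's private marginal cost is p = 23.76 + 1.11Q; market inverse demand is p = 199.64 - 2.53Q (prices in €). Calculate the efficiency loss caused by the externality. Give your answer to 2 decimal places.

Market equilibrium (private): 23.76 + 1.11Q = 199.64 - 2.53Q → Q_m = 48.3187.
Social marginal cost = private MC − MEB = 15.58 + 0.86Q.
Set SMC = demand: 15.58 + 0.86Q = 199.64 - 2.53Q → Q* = 54.2950.
Height of the DWL triangle at Q_m is demand(Q_m) − SMC(Q_m) = MEB(Q_m) = 20.2597.
DWL = ½ × 5.9763 × 20.2597 = 60.5390.

DWL = €60.54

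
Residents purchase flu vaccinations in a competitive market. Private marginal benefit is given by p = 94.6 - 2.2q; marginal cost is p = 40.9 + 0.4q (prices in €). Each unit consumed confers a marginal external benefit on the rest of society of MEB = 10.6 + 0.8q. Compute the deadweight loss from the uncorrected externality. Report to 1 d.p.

DWL = €204.4

Market equilibrium (private): 40.9 + 0.4q = 94.6 - 2.2q → q_m = 20.6538.
Social marginal benefit = demand + MEB = 105.2 - 1.4q.
Set SMB = MC: 105.2 - 1.4q = 40.9 + 0.4q → q* = 35.7222.
Between q* and q_m the wedge SMB − MC runs linearly from 0 to MEB(q_m), so the loss is a triangle.
DWL = ½ × 15.0684 × 27.1231 = 204.3509.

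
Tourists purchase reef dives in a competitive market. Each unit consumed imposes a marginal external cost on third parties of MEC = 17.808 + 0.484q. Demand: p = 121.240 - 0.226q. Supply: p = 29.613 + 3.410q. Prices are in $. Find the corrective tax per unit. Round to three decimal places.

Social marginal benefit = demand − MEC = 103.432 - 0.710q.
Set SMB = MC: 103.432 - 0.710q = 29.613 + 3.410q → q* = 17.9172.
The Pigouvian tax equals MEC at q*: 17.808 + 0.484×17.9172 = 26.4799.

tax = $26.480 per unit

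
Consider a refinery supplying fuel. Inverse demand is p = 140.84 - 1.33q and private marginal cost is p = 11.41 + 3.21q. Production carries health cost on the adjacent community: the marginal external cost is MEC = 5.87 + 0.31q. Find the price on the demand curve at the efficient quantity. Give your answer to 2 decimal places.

Social marginal cost = private MC + MEC = 17.28 + 3.52q.
Set SMC = demand: 17.28 + 3.52q = 140.84 - 1.33q → q* = 25.4763.
Consumer price on the demand curve at q*: 140.84 − 1.33×25.4763 = 106.9565.

P = 106.96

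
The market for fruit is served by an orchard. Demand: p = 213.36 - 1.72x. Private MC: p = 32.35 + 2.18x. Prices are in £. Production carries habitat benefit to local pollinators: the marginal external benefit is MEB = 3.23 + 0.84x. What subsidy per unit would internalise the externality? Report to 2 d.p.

subsidy = £53.81 per unit

Social marginal cost = private MC − MEB = 29.12 + 1.34x.
Set SMC = demand: 29.12 + 1.34x = 213.36 - 1.72x → x* = 60.2092.
The Pigouvian subsidy equals MEB at x*: 3.23 + 0.84×60.2092 = 53.8057.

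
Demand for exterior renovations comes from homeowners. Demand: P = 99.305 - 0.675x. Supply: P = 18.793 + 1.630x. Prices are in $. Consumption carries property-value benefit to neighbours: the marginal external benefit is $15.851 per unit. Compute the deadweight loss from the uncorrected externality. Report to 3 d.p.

DWL = $54.502

Market equilibrium (private): 18.793 + 1.630x = 99.305 - 0.675x → x_m = 34.9293.
Social marginal benefit = demand + MEB = 115.156 - 0.675x.
Set SMB = MC: 115.156 - 0.675x = 18.793 + 1.630x → x* = 41.8061.
Between x* and x_m the wedge SMB − MC runs linearly from 0 to MEB(x_m), so the loss is a triangle.
DWL = ½ × 6.8768 × 15.8510 = 54.5021.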